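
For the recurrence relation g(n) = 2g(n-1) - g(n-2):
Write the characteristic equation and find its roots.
Substitute g(n) = rⁿ and divide through by rⁿ⁻²: r² - 2r + 1 = 0
Factor: (r - 1)² = 0, so r = 1 (double root).
General solution: g(n) = (A + Bn)·1ⁿ

Characteristic: r² - 2r + 1 = 0, Roots: r = 1 (double root)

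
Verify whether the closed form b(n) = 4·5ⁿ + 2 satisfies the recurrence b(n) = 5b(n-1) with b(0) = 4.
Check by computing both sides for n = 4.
From the recurrence with b(0) = 4:
  b(0) = 4, b(1) = 20, b(2) = 100, b(3) = 500, b(4) = 2500
  so the recurrence gives b(4) = 2500.
From the proposed closed form b(n) = 4·5ⁿ + 2:
  b(4) = 2502.
The recurrence gives 2500 but the closed form gives 2502, so the closed form does not satisfy the recurrence.

No, the closed form is incorrect.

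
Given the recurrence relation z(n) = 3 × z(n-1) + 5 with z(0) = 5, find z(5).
Computing step by step:
z(0) = 5
z(1) = 3 × 5 + 5 = 20
z(2) = 3 × 20 + 5 = 65
z(3) = 3 × 65 + 5 = 200
z(4) = 3 × 200 + 5 = 605
z(5) = 3 × 605 + 5 = 1820

1820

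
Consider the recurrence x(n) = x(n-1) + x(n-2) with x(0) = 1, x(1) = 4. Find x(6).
Computing the sequence terms:
1, 4, 5, 9, 14, 23, 37

37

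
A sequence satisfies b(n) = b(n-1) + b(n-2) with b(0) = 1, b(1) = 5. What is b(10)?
Computing the sequence terms:
1, 5, 6, 11, 17, 28, 45, 73, 118, 191, 309

309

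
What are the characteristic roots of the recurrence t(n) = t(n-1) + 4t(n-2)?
Substitute t(n) = rⁿ and divide through by rⁿ⁻²: r² - r - 4 = 0
Discriminant: 1² + 4·4 = 17, not a perfect square, so by the quadratic formula r = (1 ± √17)/2.
General solution: t(n) = A·r₁ⁿ + B·r₂ⁿ where r₁,r₂ = (1 ± √17)/2

Characteristic: r² - r - 4 = 0, Roots: r = (1 ± √17)/2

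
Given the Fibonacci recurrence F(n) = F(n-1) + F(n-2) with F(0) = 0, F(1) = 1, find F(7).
Computing the sequence terms:
0, 1, 1, 2, 3, 5, 8, 13

13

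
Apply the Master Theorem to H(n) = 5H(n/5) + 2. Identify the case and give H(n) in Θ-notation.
Master Theorem template: H(n) = a·H(n/b) + f(n).
Here: a=5, b=5, f(n)=2
Compute log_b(a) = log_5(5) = 1.
f(n) = 2 = O(n^(1-ε)) with ε = 1. Case 1: H(n) = Θ(n^log_b(a)) = Θ(n).

Case 1: H(n) = Θ(n)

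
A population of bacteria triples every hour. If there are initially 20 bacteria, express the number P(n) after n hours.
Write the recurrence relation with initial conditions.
Each hour multiplies the count by 3, so the count after n hours depends only on the count after n-1 hours: P(n) = 3 × P(n-1). The starting count gives P(0) = 20.
Unrolling n times gives the closed form P(n) = 20 × 3ⁿ.

P(n) = 3 × P(n-1), P(0) = 20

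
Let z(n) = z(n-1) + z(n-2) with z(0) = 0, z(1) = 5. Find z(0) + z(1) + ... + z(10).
Computing the sequence terms: 0, 5, 5, 10, 15, 25, 40, 65, 105, 170, 275
Adding these values together:

715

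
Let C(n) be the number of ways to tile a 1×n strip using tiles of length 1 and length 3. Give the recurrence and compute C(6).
Condition on the last tile: it has length 1 (leaving a 1×(n-1) strip) or length 3 (leaving a 1×(n-3) strip), so C(n) = C(n-1) + C(n-3) (order-3 linear recurrence).
For 0 ≤ i < 3 only unit tiles fit, so C(i) = 1.
Iterating the recurrence: C(3) = 2, C(4) = 3, C(5) = 4, C(6) = 6.

C(n) = C(n-1) + C(n-3), with C(i) = 1 for 0 ≤ i < 3; C(6) = 6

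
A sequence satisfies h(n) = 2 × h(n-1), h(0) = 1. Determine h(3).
Computing step by step:
h(0) = 1
h(1) = 2 × 1 = 2
h(2) = 2 × 2 = 4
h(3) = 2 × 4 = 8

8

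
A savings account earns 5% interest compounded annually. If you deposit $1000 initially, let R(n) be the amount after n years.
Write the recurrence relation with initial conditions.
Each year the balance grows by 5%, i.e. is multiplied by 1 + 5/100 = 1.05, so R(n) = 1.05 × R(n-1). The initial deposit gives R(0) = 1000.
Unrolling gives the closed form R(n) = 1000 × (1.05)ⁿ.

R(n) = 1.05 × R(n-1), R(0) = 1000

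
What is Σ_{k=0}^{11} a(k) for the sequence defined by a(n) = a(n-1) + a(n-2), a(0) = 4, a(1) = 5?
Computing the sequence terms: 4, 5, 9, 14, 23, 37, 60, 97, 157, 254, 411, 665
Adding these values together:

1736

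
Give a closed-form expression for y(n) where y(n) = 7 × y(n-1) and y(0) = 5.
Recurrence: y(n) = 7 × y(n-1), initial: y(0) = 5.
Each term is 7 times the previous, so this is geometric with ratio 7. After n steps: y(n) = y(0)·7ⁿ = 5·7ⁿ.

y(n) = 5·7ⁿ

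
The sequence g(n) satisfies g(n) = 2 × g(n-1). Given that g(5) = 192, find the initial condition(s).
In general g(n) = 2ⁿ · g(0). At n = 5: g(0) = g(5) / 2^5 = 192 / 32 = 6.

g(0) = 6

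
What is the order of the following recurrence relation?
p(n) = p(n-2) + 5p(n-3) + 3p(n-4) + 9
The order is the largest lag k for which p(n-k) appears. Here the deepest term is p(n-4) (the 9 term is non-homogeneous and does not affect the order), so the order is 4.

Order 4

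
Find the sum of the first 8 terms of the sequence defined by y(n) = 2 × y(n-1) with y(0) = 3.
Computing the sequence terms: 3, 6, 12, 24, 48, 96, 192, 384
Adding these values together:

765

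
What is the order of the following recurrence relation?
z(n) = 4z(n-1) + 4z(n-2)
The order is the largest lag k for which z(n-k) appears. Here the deepest term is z(n-2), so the order is 2.

Order 2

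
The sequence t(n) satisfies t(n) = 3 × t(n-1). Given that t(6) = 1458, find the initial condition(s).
In general t(n) = 3ⁿ · t(0). At n = 6: t(0) = t(6) / 3^6 = 1458 / 729 = 2.

t(0) = 2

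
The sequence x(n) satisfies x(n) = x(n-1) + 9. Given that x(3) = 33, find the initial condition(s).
x(3) = x(0) + 3·9, so x(0) = 33 - 27 = 6.

x(0) = 6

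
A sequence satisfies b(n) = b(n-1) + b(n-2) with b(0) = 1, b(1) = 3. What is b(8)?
Computing the sequence terms:
1, 3, 4, 7, 11, 18, 29, 47, 76

76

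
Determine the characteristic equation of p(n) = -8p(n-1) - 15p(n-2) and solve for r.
Substitute p(n) = rⁿ and divide through by rⁿ⁻²: r² + 8r + 15 = 0
Factor: (r + 5)(r + 3) = 0, so r = -5, -3.
General solution: p(n) = A·(-5)ⁿ + B·(-3)ⁿ

Characteristic: r² + 8r + 15 = 0, Roots: r = -5, -3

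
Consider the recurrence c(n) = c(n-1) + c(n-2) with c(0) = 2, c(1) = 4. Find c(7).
Computing the sequence terms:
2, 4, 6, 10, 16, 26, 42, 68

68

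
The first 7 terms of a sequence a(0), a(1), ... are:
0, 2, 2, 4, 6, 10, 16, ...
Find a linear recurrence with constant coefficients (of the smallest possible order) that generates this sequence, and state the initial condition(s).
Look for the lowest-order linear relation among consecutive terms.
Observation: a(n) - 1·a(n-1) - (1)·a(n-2) = 0 holds for the shown terms, and no order-1 relation a(n) = α·a(n-1) + β fits.
Check at n=3: 1·2 + (1)·2 = 4. ✓

a(n) = a(n-1) + a(n-2), a(0) = 0, a(1) = 2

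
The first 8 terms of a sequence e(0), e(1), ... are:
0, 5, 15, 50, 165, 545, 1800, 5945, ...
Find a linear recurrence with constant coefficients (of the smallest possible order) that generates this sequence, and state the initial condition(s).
Look for the lowest-order linear relation among consecutive terms.
Observation: e(n) - 3·e(n-1) - (1)·e(n-2) = 0 holds for the shown terms, and no order-1 relation e(n) = α·e(n-1) + β fits.
Check at n=3: 3·15 + (1)·5 = 50. ✓

e(n) = 3e(n-1) + e(n-2), e(0) = 0, e(1) = 5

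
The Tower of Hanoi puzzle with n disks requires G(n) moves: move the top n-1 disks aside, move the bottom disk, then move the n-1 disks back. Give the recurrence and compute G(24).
Moving n disks = move the top n-1 disks aside (G(n-1) moves) + move the largest disk (1 move) + move the n-1 disks back on top (G(n-1) moves), so G(n) = 2G(n-1) + 1, with G(1) = 1 (a single disk takes one move).
First terms: 1, 3, 7, 15, 31, 63, … — each is one less than a power of 2. Indeed G(n) + 1 = 2(G(n-1) + 1) with G(1) + 1 = 2, so G(n) + 1 = 2ⁿ and G(n) = 2ⁿ - 1.
Hence G(24) = 2^24 - 1 = 16777216 - 1 = 16777215.

G(n) = 2G(n-1) + 1, G(1) = 1; G(24) = 16777215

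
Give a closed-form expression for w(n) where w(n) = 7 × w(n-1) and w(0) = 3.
Recurrence: w(n) = 7 × w(n-1), initial: w(0) = 3.
Each term is 7 times the previous, so this is geometric with ratio 7. After n steps: w(n) = w(0)·7ⁿ = 3·7ⁿ.

w(n) = 3·7ⁿ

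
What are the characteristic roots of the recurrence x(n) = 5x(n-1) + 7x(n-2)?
Substitute x(n) = rⁿ and divide through by rⁿ⁻²: r² - 5r - 7 = 0
Discriminant: 5² + 4·7 = 53, not a perfect square, so by the quadratic formula r = (5 ± √53)/2.
General solution: x(n) = A·r₁ⁿ + B·r₂ⁿ where r₁,r₂ = (5 ± √53)/2

Characteristic: r² - 5r - 7 = 0, Roots: r = (5 ± √53)/2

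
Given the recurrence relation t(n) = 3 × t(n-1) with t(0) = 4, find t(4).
Computing step by step:
t(0) = 4
t(1) = 3 × 4 = 12
t(2) = 3 × 12 = 36
t(3) = 3 × 36 = 108
t(4) = 3 × 108 = 324

324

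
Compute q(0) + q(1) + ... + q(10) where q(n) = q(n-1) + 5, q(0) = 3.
Computing the sequence terms: 3, 8, 13, 18, 23, 28, 33, 38, 43, 48, 53
Adding these values together:

308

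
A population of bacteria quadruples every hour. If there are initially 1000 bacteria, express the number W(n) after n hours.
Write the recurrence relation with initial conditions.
Each hour multiplies the count by 4, so the count after n hours depends only on the count after n-1 hours: W(n) = 4 × W(n-1). The starting count gives W(0) = 1000.
Unrolling n times gives the closed form W(n) = 1000 × 4ⁿ.

W(n) = 4 × W(n-1), W(0) = 1000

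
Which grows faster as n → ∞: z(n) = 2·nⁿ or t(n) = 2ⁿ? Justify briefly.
Comparing growth rates:
Growth-rate hierarchy: log n ≺ any polynomial ≺ any exponential cⁿ (c>1) ≺ n! ≺ nⁿ.
super-exponential nⁿ dominates exponential base 2 asymptotically.

z(n) grows faster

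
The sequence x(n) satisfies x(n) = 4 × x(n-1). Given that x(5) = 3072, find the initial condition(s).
In general x(n) = 4ⁿ · x(0). At n = 5: x(0) = x(5) / 4^5 = 3072 / 1024 = 3.

x(0) = 3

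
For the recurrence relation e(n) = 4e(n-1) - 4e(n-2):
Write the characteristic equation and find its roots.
Substitute e(n) = rⁿ and divide through by rⁿ⁻²: r² - 4r + 4 = 0
Factor: (r - 2)² = 0, so r = 2 (double root).
General solution: e(n) = (A + Bn)·2ⁿ

Characteristic: r² - 4r + 4 = 0, Roots: r = 2 (double root)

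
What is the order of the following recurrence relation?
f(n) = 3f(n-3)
The order is the largest lag k for which f(n-k) appears. Here the deepest term is f(n-3), so the order is 3.

Order 3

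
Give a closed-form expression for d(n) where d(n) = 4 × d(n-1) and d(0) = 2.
Recurrence: d(n) = 4 × d(n-1), initial: d(0) = 2.
Each term is 4 times the previous, so this is geometric with ratio 4. After n steps: d(n) = d(0)·4ⁿ = 2·4ⁿ.

d(n) = 2·4ⁿ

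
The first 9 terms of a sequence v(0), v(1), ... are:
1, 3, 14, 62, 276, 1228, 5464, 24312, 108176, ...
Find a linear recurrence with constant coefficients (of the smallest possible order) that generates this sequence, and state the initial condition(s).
Look for the lowest-order linear relation among consecutive terms.
Observation: v(n) - 4·v(n-1) - (2)·v(n-2) = 0 holds for the shown terms, and no order-1 relation v(n) = α·v(n-1) + β fits.
Check at n=3: 4·14 + (2)·3 = 62. ✓

v(n) = 4v(n-1) + 2v(n-2), v(0) = 1, v(1) = 3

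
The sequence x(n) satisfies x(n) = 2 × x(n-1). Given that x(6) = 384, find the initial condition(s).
In general x(n) = 2ⁿ · x(0). At n = 6: x(0) = x(6) / 2^6 = 384 / 64 = 6.

x(0) = 6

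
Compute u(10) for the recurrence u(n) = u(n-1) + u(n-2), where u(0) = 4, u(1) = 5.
Computing the sequence terms:
4, 5, 9, 14, 23, 37, 60, 97, 157, 254, 411

411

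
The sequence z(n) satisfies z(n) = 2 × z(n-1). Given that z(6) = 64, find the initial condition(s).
In general z(n) = 2ⁿ · z(0). At n = 6: z(0) = z(6) / 2^6 = 64 / 64 = 1.

z(0) = 1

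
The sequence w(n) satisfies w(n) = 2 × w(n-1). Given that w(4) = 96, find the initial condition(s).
In general w(n) = 2ⁿ · w(0). At n = 4: w(0) = w(4) / 2^4 = 96 / 16 = 6.

w(0) = 6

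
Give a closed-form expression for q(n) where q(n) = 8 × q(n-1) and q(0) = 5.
Recurrence: q(n) = 8 × q(n-1), initial: q(0) = 5.
Each term is 8 times the previous, so this is geometric with ratio 8. After n steps: q(n) = q(0)·8ⁿ = 5·8ⁿ.

q(n) = 5·8ⁿ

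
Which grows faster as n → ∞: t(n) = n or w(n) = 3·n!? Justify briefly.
Comparing growth rates:
Growth-rate hierarchy: log n ≺ any polynomial ≺ any exponential cⁿ (c>1) ≺ n! ≺ nⁿ.
factorial dominates polynomial degree 1 asymptotically.

w(n) grows faster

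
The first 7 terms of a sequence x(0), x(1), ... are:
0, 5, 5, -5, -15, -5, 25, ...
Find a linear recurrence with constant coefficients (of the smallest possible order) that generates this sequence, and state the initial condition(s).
Look for the lowest-order linear relation among consecutive terms.
Observation: x(n) - 1·x(n-1) - (-2)·x(n-2) = 0 holds for the shown terms, and no order-1 relation x(n) = α·x(n-1) + β fits.
Check at n=3: 1·5 + (-2)·5 = -5. ✓

x(n) = x(n-1) - 2x(n-2), x(0) = 0, x(1) = 5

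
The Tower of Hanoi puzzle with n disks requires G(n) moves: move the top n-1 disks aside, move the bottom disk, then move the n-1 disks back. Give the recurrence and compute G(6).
Moving n disks = move the top n-1 disks aside (G(n-1) moves) + move the largest disk (1 move) + move the n-1 disks back on top (G(n-1) moves), so G(n) = 2G(n-1) + 1, with G(1) = 1 (a single disk takes one move).
First terms: 1, 3, 7, 15, 31, 63, … — each is one less than a power of 2. Indeed G(n) + 1 = 2(G(n-1) + 1) with G(1) + 1 = 2, so G(n) + 1 = 2ⁿ and G(n) = 2ⁿ - 1.
Hence G(6) = 2^6 - 1 = 64 - 1 = 63.

G(n) = 2G(n-1) + 1, G(1) = 1; G(6) = 63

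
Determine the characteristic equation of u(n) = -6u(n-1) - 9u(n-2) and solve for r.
Substitute u(n) = rⁿ and divide through by rⁿ⁻²: r² + 6r + 9 = 0
Factor: (r + 3)² = 0, so r = -3 (double root).
General solution: u(n) = (A + Bn)·(-3)ⁿ

Characteristic: r² + 6r + 9 = 0, Roots: r = -3 (double root)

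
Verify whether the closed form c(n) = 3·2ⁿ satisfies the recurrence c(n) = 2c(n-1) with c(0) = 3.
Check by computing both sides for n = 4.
From the recurrence with c(0) = 3:
  c(0) = 3, c(1) = 6, c(2) = 12, c(3) = 24, c(4) = 48
  so the recurrence gives c(4) = 48.
From the proposed closed form c(n) = 3·2ⁿ:
  c(4) = 48.
Both sides give 48 at n = 4, and the initial condition(s) match, so the closed form is consistent.

Yes, the closed form is correct.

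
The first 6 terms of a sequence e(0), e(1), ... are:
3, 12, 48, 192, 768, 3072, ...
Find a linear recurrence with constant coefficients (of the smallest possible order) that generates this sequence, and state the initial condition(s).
Look for the lowest-order linear relation among consecutive terms.
Observation: each term is 4× the previous.
Check at n=2: 4·12 = 48. ✓

e(n) = 4 × e(n-1), e(0) = 3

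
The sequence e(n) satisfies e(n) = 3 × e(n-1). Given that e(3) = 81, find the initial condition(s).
In general e(n) = 3ⁿ · e(0). At n = 3: e(0) = e(3) / 3^3 = 81 / 27 = 3.

e(0) = 3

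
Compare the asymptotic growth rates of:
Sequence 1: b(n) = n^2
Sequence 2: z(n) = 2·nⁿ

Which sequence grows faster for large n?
Comparing growth rates:
Growth-rate hierarchy: log n ≺ any polynomial ≺ any exponential cⁿ (c>1) ≺ n! ≺ nⁿ.
super-exponential nⁿ dominates polynomial degree 2 asymptotically.

z(n) grows faster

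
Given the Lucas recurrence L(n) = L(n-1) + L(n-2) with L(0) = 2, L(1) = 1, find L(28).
Computing the sequence terms:
2, 1, 3, 4, 7, 11, 18, 29, 47, 76, 123, 199, 322, 521, 843, 1364, 2207, 3571, 5778, 9349, 15127, 24476, 39603, 64079, 103682, 167761, 271443, 439204, 710647

710647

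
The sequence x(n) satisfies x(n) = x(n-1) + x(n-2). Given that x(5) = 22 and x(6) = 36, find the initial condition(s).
Work backwards using x(k) = x(k+2) - x(k+1):
x(4) = x(6) - x(5) = 36 - 22 = 14
x(3) = x(5) - x(4) = 22 - 14 = 8
x(2) = x(4) - x(3) = 14 - 8 = 6
x(1) = x(3) - x(2) = 8 - 6 = 2
x(0) = x(2) - x(1) = 6 - 2 = 4

x(0) = 4, x(1) = 2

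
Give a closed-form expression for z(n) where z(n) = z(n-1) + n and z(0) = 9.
Recurrence: z(n) = z(n-1) + n, initial: z(0) = 9.
Telescoping: z(n) = z(0) + Σᵢ₌₁ⁿ i = 9 + n(n+1)/2.

z(n) = n(n+1)/2 + 9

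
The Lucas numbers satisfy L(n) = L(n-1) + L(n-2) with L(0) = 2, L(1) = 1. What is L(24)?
Computing the sequence terms:
2, 1, 3, 4, 7, 11, 18, 29, 47, 76, 123, 199, 322, 521, 843, 1364, 2207, 3571, 5778, 9349, 15127, 24476, 39603, 64079, 103682

103682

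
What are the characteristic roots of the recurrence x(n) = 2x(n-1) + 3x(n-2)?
Substitute x(n) = rⁿ and divide through by rⁿ⁻²: r² - 2r - 3 = 0
Factor: (r + 1)(r - 3) = 0, so r = -1, 3.
General solution: x(n) = A·(-1)ⁿ + B·3ⁿ

Characteristic: r² - 2r - 3 = 0, Roots: r = -1, 3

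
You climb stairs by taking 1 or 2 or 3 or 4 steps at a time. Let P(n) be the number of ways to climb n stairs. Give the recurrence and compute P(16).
Condition on the size of the last step (1 to 4): before it there were n-1, …, n-4 stairs climbed, and these cases are disjoint, so P(n) = P(n-1) + P(n-2) + P(n-3) + P(n-4) (order-4 linear recurrence).
Initial conditions by direct count (compositions of i into parts ≤ 4): P(1) = 1; P(2) = 2; P(3) = 4; P(4) = 8.
Iterating the recurrence: P(5) = 15, P(6) = 29, P(7) = 56, P(8) = 108, P(9) = 208, P(10) = 401, P(11) = 773, P(12) = 1490, P(13) = 2872, P(14) = 5536, P(15) = 10671, P(16) = 20569.

P(n) = P(n-1) + P(n-2) + P(n-3) + P(n-4), P(1) = 1, P(2) = 2, P(3) = 4, P(4) = 8; P(16) = 20569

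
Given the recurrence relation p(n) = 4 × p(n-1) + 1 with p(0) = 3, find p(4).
Computing step by step:
p(0) = 3
p(1) = 4 × 3 + 1 = 13
p(2) = 4 × 13 + 1 = 53
p(3) = 4 × 53 + 1 = 213
p(4) = 4 × 213 + 1 = 853

853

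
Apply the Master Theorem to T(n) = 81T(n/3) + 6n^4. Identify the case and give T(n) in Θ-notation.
Master Theorem template: T(n) = a·T(n/b) + f(n).
Here: a=81, b=3, f(n)=6n^4
Compute log_b(a) = log_3(81) = 4.
f(n) = 6n^4 = Θ(n^4). Case 2: T(n) = Θ(n^4 log n).

Case 2: T(n) = Θ(n^4 log n)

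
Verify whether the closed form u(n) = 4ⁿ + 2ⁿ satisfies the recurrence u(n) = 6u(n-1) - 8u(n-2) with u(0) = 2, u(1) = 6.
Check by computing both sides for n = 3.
From the recurrence with u(0) = 2, u(1) = 6:
  u(0) = 2, u(1) = 6, u(2) = 20, u(3) = 72
  so the recurrence gives u(3) = 72.
From the proposed closed form u(n) = 4ⁿ + 2ⁿ:
  u(3) = 72.
Both sides give 72 at n = 3, and the initial condition(s) match, so the closed form is consistent.

Yes, the closed form is correct.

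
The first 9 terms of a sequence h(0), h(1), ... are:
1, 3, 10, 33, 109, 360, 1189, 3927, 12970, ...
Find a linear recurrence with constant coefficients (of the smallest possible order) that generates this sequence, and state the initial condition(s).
Look for the lowest-order linear relation among consecutive terms.
Observation: h(n) - 3·h(n-1) - (1)·h(n-2) = 0 holds for the shown terms, and no order-1 relation h(n) = α·h(n-1) + β fits.
Check at n=3: 3·10 + (1)·3 = 33. ✓

h(n) = 3h(n-1) + h(n-2), h(0) = 1, h(1) = 3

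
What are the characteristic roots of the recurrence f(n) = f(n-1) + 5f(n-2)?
Substitute f(n) = rⁿ and divide through by rⁿ⁻²: r² - r - 5 = 0
Discriminant: 1² + 4·5 = 21, not a perfect square, so by the quadratic formula r = (1 ± √21)/2.
General solution: f(n) = A·r₁ⁿ + B·r₂ⁿ where r₁,r₂ = (1 ± √21)/2

Characteristic: r² - r - 5 = 0, Roots: r = (1 ± √21)/2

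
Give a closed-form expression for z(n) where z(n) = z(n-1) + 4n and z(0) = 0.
Recurrence: z(n) = z(n-1) + 4n, initial: z(0) = 0.
Telescoping: z(n) = z(0) + 4·Σᵢ₌₁ⁿ i = 0 + 4·n(n+1)/2.

z(n) = 4·n(n+1)/2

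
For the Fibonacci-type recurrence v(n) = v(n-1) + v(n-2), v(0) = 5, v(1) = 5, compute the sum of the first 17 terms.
Computing the sequence terms: 5, 5, 10, 15, 25, 40, 65, 105, 170, 275, 445, 720, 1165, 1885, 3050, 4935, 7985
Adding these values together:

20900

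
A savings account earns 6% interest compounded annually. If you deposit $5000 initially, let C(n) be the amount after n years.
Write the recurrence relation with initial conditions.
Each year the balance grows by 6%, i.e. is multiplied by 1 + 6/100 = 1.06, so C(n) = 1.06 × C(n-1). The initial deposit gives C(0) = 5000.
Unrolling gives the closed form C(n) = 5000 × (1.06)ⁿ.

C(n) = 1.06 × C(n-1), C(0) = 5000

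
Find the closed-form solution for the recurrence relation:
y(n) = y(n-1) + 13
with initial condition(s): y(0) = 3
Recurrence: y(n) = y(n-1) + 13, initial: y(0) = 3.
Each step adds 13, so y(n) = y(0) + 13n = 13n + 3.

y(n) = 13n + 3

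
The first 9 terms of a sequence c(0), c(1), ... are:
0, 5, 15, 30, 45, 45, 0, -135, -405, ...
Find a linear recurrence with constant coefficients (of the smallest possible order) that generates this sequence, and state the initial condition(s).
Look for the lowest-order linear relation among consecutive terms.
Observation: c(n) - 3·c(n-1) - (-3)·c(n-2) = 0 holds for the shown terms, and no order-1 relation c(n) = α·c(n-1) + β fits.
Check at n=3: 3·15 + (-3)·5 = 30. ✓

c(n) = 3c(n-1) - 3c(n-2), c(0) = 0, c(1) = 5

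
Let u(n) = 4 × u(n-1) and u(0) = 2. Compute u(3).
Computing step by step:
u(0) = 2
u(1) = 4 × 2 = 8
u(2) = 4 × 8 = 32
u(3) = 4 × 32 = 128

128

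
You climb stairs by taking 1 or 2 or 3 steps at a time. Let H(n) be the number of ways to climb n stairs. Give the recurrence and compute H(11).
Condition on the size of the last step (1 to 3): before it there were n-1, …, n-3 stairs climbed, and these cases are disjoint, so H(n) = H(n-1) + H(n-2) + H(n-3) (order-3 linear recurrence).
Initial conditions by direct count (compositions of i into parts ≤ 3): H(1) = 1; H(2) = 2; H(3) = 4.
Iterating the recurrence: H(4) = 7, H(5) = 13, H(6) = 24, H(7) = 44, H(8) = 81, H(9) = 149, H(10) = 274, H(11) = 504.

H(n) = H(n-1) + H(n-2) + H(n-3), H(1) = 1, H(2) = 2, H(3) = 4; H(11) = 504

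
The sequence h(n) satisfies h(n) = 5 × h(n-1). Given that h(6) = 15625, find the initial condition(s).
In general h(n) = 5ⁿ · h(0). At n = 6: h(0) = h(6) / 5^6 = 15625 / 15625 = 1.

h(0) = 1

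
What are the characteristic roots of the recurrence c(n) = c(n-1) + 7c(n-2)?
Substitute c(n) = rⁿ and divide through by rⁿ⁻²: r² - r - 7 = 0
Discriminant: 1² + 4·7 = 29, not a perfect square, so by the quadratic formula r = (1 ± √29)/2.
General solution: c(n) = A·r₁ⁿ + B·r₂ⁿ where r₁,r₂ = (1 ± √29)/2

Characteristic: r² - r - 7 = 0, Roots: r = (1 ± √29)/2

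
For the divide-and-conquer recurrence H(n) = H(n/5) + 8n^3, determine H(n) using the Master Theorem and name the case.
Master Theorem template: H(n) = a·H(n/b) + f(n).
Here: a=1, b=5, f(n)=8n^3
Compute log_b(a) = log_5(1) = 0.
f(n) = 8n^3 = Ω(n^(0+ε)) with ε = 3, and the regularity condition holds (a·f(n/b) = (a/b^3)·f(n) with a/b^3 = 5^-3 < 1). Case 3: H(n) = Θ(f(n)) = Θ(n^3).

Case 3: H(n) = Θ(n^3)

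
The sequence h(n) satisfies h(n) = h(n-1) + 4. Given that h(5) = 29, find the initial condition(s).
h(5) = h(0) + 5·4, so h(0) = 29 - 20 = 9.

h(0) = 9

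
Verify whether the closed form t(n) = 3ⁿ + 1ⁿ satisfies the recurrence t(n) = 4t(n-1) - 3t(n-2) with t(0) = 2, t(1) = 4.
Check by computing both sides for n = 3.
From the recurrence with t(0) = 2, t(1) = 4:
  t(0) = 2, t(1) = 4, t(2) = 10, t(3) = 28
  so the recurrence gives t(3) = 28.
From the proposed closed form t(n) = 3ⁿ + 1ⁿ:
  t(3) = 28.
Both sides give 28 at n = 3, and the initial condition(s) match, so the closed form is consistent.

Yes, the closed form is correct.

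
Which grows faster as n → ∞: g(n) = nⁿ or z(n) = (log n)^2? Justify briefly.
Comparing growth rates:
Growth-rate hierarchy: log n ≺ any polynomial ≺ any exponential cⁿ (c>1) ≺ n! ≺ nⁿ.
super-exponential nⁿ dominates polylogarithmic (log n)^2 asymptotically.

g(n) grows faster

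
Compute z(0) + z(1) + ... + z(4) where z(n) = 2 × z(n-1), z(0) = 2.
Computing the sequence terms: 2, 4, 8, 16, 32
Adding these values together:

62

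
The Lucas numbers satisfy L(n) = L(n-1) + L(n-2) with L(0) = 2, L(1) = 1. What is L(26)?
Computing the sequence terms:
2, 1, 3, 4, 7, 11, 18, 29, 47, 76, 123, 199, 322, 521, 843, 1364, 2207, 3571, 5778, 9349, 15127, 24476, 39603, 64079, 103682, 167761, 271443

271443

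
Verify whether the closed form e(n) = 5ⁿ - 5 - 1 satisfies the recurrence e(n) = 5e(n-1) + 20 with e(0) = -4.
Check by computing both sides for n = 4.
From the recurrence with e(0) = -4:
  e(0) = -4, e(1) = 0, e(2) = 20, e(3) = 120, e(4) = 620
  so the recurrence gives e(4) = 620.
From the proposed closed form e(n) = 5ⁿ - 5 - 1:
  e(4) = 619.
The recurrence gives 620 but the closed form gives 619, so the closed form does not satisfy the recurrence.

No, the closed form is incorrect.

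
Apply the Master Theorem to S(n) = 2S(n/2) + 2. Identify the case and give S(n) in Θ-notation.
Master Theorem template: S(n) = a·S(n/b) + f(n).
Here: a=2, b=2, f(n)=2
Compute log_b(a) = log_2(2) = 1.
f(n) = 2 = O(n^(1-ε)) with ε = 1. Case 1: S(n) = Θ(n^log_b(a)) = Θ(n).

Case 1: S(n) = Θ(n)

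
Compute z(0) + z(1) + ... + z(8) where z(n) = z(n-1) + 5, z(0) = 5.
Computing the sequence terms: 5, 10, 15, 20, 25, 30, 35, 40, 45
Adding these values together:

225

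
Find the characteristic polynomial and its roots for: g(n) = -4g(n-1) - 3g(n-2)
Substitute g(n) = rⁿ and divide through by rⁿ⁻²: r² + 4r + 3 = 0
Factor: (r + 1)(r + 3) = 0, so r = -1, -3.
General solution: g(n) = A·(-1)ⁿ + B·(-3)ⁿ

Characteristic: r² + 4r + 3 = 0, Roots: r = -1, -3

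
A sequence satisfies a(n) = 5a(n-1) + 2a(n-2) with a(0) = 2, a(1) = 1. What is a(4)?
Computing the sequence terms:
2, 1, 9, 47, 253

253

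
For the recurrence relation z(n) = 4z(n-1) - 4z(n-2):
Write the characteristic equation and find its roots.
Substitute z(n) = rⁿ and divide through by rⁿ⁻²: r² - 4r + 4 = 0
Factor: (r - 2)² = 0, so r = 2 (double root).
General solution: z(n) = (A + Bn)·2ⁿ

Characteristic: r² - 4r + 4 = 0, Roots: r = 2 (double root)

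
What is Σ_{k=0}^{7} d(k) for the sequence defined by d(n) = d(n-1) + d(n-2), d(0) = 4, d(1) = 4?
Computing the sequence terms: 4, 4, 8, 12, 20, 32, 52, 84
Adding these values together:

216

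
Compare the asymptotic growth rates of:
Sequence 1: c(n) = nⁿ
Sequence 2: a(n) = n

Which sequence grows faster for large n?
Comparing growth rates:
Growth-rate hierarchy: log n ≺ any polynomial ≺ any exponential cⁿ (c>1) ≺ n! ≺ nⁿ.
super-exponential nⁿ dominates polynomial degree 1 asymptotically.

c(n) grows faster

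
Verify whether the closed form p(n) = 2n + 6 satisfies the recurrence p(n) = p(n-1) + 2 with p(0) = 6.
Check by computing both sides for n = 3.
From the recurrence with p(0) = 6:
  p(0) = 6, p(1) = 8, p(2) = 10, p(3) = 12
  so the recurrence gives p(3) = 12.
From the proposed closed form p(n) = 2n + 6:
  p(3) = 12.
Both sides give 12 at n = 3, and the initial condition(s) match, so the closed form is consistent.

Yes, the closed form is correct.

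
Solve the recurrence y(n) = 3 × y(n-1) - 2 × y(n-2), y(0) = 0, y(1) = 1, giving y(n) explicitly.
Recurrence: y(n) = 3 × y(n-1) - 2 × y(n-2), initial: y(0) = 0, y(1) = 1.
Characteristic equation: r² - 3r + 2 = 0, which factors as (r - 2)(r - 1) = 0, so r = 2, 1. General solution y(n) = A·2ⁿ + B·1ⁿ. From y(0) = 0: A + B = 0. From y(1) = 1: 2A + 1B = 1. Solving gives A = 1, B = -1.

y(n) = 2ⁿ - 1ⁿ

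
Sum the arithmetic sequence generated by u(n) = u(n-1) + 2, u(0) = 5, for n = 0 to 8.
Computing the sequence terms: 5, 7, 9, 11, 13, 15, 17, 19, 21
Adding these values together:

117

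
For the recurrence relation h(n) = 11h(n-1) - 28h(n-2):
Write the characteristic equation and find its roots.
Substitute h(n) = rⁿ and divide through by rⁿ⁻²: r² - 11r + 28 = 0
Factor: (r - 7)(r - 4) = 0, so r = 7, 4.
General solution: h(n) = A·7ⁿ + B·4ⁿ

Characteristic: r² - 11r + 28 = 0, Roots: r = 7, 4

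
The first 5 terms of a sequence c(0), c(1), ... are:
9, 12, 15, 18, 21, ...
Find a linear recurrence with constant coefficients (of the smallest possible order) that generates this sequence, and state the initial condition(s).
Look for the lowest-order linear relation among consecutive terms.
Observation: consecutive differences are constant (= 3).
Check at n=2: 1·12 + 3 = 15. ✓

c(n) = c(n-1) + 3, c(0) = 9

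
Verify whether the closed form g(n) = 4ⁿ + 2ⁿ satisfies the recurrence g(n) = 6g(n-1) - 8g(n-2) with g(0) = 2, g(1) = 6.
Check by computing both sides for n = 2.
From the recurrence with g(0) = 2, g(1) = 6:
  g(0) = 2, g(1) = 6, g(2) = 20
  so the recurrence gives g(2) = 20.
From the proposed closed form g(n) = 4ⁿ + 2ⁿ:
  g(2) = 20.
Both sides give 20 at n = 2, and the initial condition(s) match, so the closed form is consistent.

Yes, the closed form is correct.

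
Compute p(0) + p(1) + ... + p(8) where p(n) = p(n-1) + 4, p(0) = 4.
Computing the sequence terms: 4, 8, 12, 16, 20, 24, 28, 32, 36
Adding these values together:

180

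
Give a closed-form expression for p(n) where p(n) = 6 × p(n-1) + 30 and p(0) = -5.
Recurrence: p(n) = 6 × p(n-1) + 30, initial: p(0) = -5.
Try p(n) = A·6ⁿ + C. Substituting: A·6ⁿ + C = 6(A·6ⁿ⁻¹ + C) + 30 = A·6ⁿ + 6C + 30, so C = 6C + 30, giving C = -6. Then p(0) = A - 6 = -5 gives A = 1.

p(n) = 6ⁿ - 6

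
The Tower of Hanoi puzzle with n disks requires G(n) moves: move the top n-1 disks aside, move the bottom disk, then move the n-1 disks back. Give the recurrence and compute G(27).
Moving n disks = move the top n-1 disks aside (G(n-1) moves) + move the largest disk (1 move) + move the n-1 disks back on top (G(n-1) moves), so G(n) = 2G(n-1) + 1, with G(1) = 1 (a single disk takes one move).
First terms: 1, 3, 7, 15, 31, 63, … — each is one less than a power of 2. Indeed G(n) + 1 = 2(G(n-1) + 1) with G(1) + 1 = 2, so G(n) + 1 = 2ⁿ and G(n) = 2ⁿ - 1.
Hence G(27) = 2^27 - 1 = 134217728 - 1 = 134217727.

G(n) = 2G(n-1) + 1, G(1) = 1; G(27) = 134217727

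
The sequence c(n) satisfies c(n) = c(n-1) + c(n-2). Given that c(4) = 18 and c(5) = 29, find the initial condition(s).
Work backwards using c(k) = c(k+2) - c(k+1):
c(3) = c(5) - c(4) = 29 - 18 = 11
c(2) = c(4) - c(3) = 18 - 11 = 7
c(1) = c(3) - c(2) = 11 - 7 = 4
c(0) = c(2) - c(1) = 7 - 4 = 3

c(0) = 3, c(1) = 4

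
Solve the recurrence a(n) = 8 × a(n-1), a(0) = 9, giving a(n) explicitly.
Recurrence: a(n) = 8 × a(n-1), initial: a(0) = 9.
Each term is 8 times the previous, so this is geometric with ratio 8. After n steps: a(n) = a(0)·8ⁿ = 9·8ⁿ.

a(n) = 9·8ⁿ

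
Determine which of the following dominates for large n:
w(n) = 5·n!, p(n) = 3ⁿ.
Comparing growth rates:
Growth-rate hierarchy: log n ≺ any polynomial ≺ any exponential cⁿ (c>1) ≺ n! ≺ nⁿ.
factorial dominates exponential base 3 asymptotically.

w(n) grows faster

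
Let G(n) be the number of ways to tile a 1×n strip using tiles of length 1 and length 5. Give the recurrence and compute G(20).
Condition on the last tile: it has length 1 (leaving a 1×(n-1) strip) or length 5 (leaving a 1×(n-5) strip), so G(n) = G(n-1) + G(n-5) (order-5 linear recurrence).
For 0 ≤ i < 5 only unit tiles fit, so G(i) = 1.
Iterating the recurrence: G(5) = 2, G(6) = 3, G(7) = 4, G(8) = 5, G(9) = 6, G(10) = 8, G(11) = 11, G(12) = 15, G(13) = 20, G(14) = 26, G(15) = 34, G(16) = 45, G(17) = 60, G(18) = 80, G(19) = 106, G(20) = 140.

G(n) = G(n-1) + G(n-5), with G(i) = 1 for 0 ≤ i < 5; G(20) = 140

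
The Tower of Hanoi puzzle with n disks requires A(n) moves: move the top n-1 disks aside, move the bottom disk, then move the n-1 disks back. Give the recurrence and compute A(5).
Moving n disks = move the top n-1 disks aside (A(n-1) moves) + move the largest disk (1 move) + move the n-1 disks back on top (A(n-1) moves), so A(n) = 2A(n-1) + 1, with A(1) = 1 (a single disk takes one move).
First terms: 1, 3, 7, 15, 31, … — each is one less than a power of 2. Indeed A(n) + 1 = 2(A(n-1) + 1) with A(1) + 1 = 2, so A(n) + 1 = 2ⁿ and A(n) = 2ⁿ - 1.
Hence A(5) = 2^5 - 1 = 32 - 1 = 31.

A(n) = 2A(n-1) + 1, A(1) = 1; A(5) = 31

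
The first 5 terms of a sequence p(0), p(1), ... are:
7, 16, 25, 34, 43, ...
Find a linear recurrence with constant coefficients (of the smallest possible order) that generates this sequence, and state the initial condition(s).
Look for the lowest-order linear relation among consecutive terms.
Observation: consecutive differences are constant (= 9).
Check at n=2: 1·16 + 9 = 25. ✓

p(n) = p(n-1) + 9, p(0) = 7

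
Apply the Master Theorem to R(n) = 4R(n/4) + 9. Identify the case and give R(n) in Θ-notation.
Master Theorem template: R(n) = a·R(n/b) + f(n).
Here: a=4, b=4, f(n)=9
Compute log_b(a) = log_4(4) = 1.
f(n) = 9 = O(n^(1-ε)) with ε = 1. Case 1: R(n) = Θ(n^log_b(a)) = Θ(n).

Case 1: R(n) = Θ(n)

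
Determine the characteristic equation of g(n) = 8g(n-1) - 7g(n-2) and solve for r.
Substitute g(n) = rⁿ and divide through by rⁿ⁻²: r² - 8r + 7 = 0
Factor: (r - 7)(r - 1) = 0, so r = 7, 1.
General solution: g(n) = A·7ⁿ + B·1ⁿ

Characteristic: r² - 8r + 7 = 0, Roots: r = 7, 1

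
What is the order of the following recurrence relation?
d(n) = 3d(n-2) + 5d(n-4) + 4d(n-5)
The order is the largest lag k for which d(n-k) appears. Here the deepest term is d(n-5), so the order is 5.

Order 5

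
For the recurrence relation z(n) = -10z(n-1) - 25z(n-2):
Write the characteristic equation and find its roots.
Substitute z(n) = rⁿ and divide through by rⁿ⁻²: r² + 10r + 25 = 0
Factor: (r + 5)² = 0, so r = -5 (double root).
General solution: z(n) = (A + Bn)·(-5)ⁿ

Characteristic: r² + 10r + 25 = 0, Roots: r = -5 (double root)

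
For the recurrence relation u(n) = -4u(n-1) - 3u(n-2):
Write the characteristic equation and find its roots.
Substitute u(n) = rⁿ and divide through by rⁿ⁻²: r² + 4r + 3 = 0
Factor: (r + 1)(r + 3) = 0, so r = -1, -3.
General solution: u(n) = A·(-1)ⁿ + B·(-3)ⁿ

Characteristic: r² + 4r + 3 = 0, Roots: r = -1, -3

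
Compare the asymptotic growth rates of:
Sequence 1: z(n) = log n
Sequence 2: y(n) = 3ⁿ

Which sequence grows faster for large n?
Comparing growth rates:
Growth-rate hierarchy: log n ≺ any polynomial ≺ any exponential cⁿ (c>1) ≺ n! ≺ nⁿ.
exponential base 3 dominates logarithmic asymptotically.

y(n) grows faster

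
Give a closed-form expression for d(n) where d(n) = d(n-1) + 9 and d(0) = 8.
Recurrence: d(n) = d(n-1) + 9, initial: d(0) = 8.
Each step adds 9, so d(n) = d(0) + 9n = 9n + 8.

d(n) = 9n + 8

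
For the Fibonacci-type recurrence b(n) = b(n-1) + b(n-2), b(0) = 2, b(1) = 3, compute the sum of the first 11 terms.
Computing the sequence terms: 2, 3, 5, 8, 13, 21, 34, 55, 89, 144, 233
Adding these values together:

607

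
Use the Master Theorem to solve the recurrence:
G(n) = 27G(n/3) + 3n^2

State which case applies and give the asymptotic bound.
Master Theorem template: G(n) = a·G(n/b) + f(n).
Here: a=27, b=3, f(n)=3n^2
Compute log_b(a) = log_3(27) = 3.
f(n) = 3n^2 = O(n^(3-ε)) with ε = 1. Case 1: G(n) = Θ(n^log_b(a)) = Θ(n^3).

Case 1: G(n) = Θ(n^3)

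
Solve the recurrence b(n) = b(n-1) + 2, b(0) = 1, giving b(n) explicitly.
Recurrence: b(n) = b(n-1) + 2, initial: b(0) = 1.
Each step adds 2, so b(n) = b(0) + 2n = 2n + 1.

b(n) = 2n + 1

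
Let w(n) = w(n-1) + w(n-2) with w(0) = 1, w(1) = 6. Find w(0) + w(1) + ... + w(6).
Computing the sequence terms: 1, 6, 7, 13, 20, 33, 53
Adding these values together:

133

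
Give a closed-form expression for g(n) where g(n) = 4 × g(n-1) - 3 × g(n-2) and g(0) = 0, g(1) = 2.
Recurrence: g(n) = 4 × g(n-1) - 3 × g(n-2), initial: g(0) = 0, g(1) = 2.
Characteristic equation: r² - 4r + 3 = 0, which factors as (r - 3)(r - 1) = 0, so r = 3, 1. General solution g(n) = A·3ⁿ + B·1ⁿ. From g(0) = 0: A + B = 0. From g(1) = 2: 3A + 1B = 2. Solving gives A = 1, B = -1.

g(n) = 3ⁿ - 1ⁿ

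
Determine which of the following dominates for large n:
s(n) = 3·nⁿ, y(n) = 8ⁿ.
Comparing growth rates:
Growth-rate hierarchy: log n ≺ any polynomial ≺ any exponential cⁿ (c>1) ≺ n! ≺ nⁿ.
super-exponential nⁿ dominates exponential base 8 asymptotically.

s(n) grows faster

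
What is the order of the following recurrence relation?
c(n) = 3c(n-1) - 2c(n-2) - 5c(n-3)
The order is the largest lag k for which c(n-k) appears. Here the deepest term is c(n-3), so the order is 3.

Order 3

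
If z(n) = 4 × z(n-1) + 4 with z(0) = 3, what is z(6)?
Computing step by step:
z(0) = 3
z(1) = 4 × 3 + 4 = 16
z(2) = 4 × 16 + 4 = 68
z(3) = 4 × 68 + 4 = 276
z(4) = 4 × 276 + 4 = 1108
z(5) = 4 × 1108 + 4 = 4436
z(6) = 4 × 4436 + 4 = 17748

17748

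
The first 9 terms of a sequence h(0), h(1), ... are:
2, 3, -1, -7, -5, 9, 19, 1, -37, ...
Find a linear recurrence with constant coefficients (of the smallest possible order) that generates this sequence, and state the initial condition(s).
Look for the lowest-order linear relation among consecutive terms.
Observation: h(n) - 1·h(n-1) - (-2)·h(n-2) = 0 holds for the shown terms, and no order-1 relation h(n) = α·h(n-1) + β fits.
Check at n=3: 1·-1 + (-2)·3 = -7. ✓

h(n) = h(n-1) - 2h(n-2), h(0) = 2, h(1) = 3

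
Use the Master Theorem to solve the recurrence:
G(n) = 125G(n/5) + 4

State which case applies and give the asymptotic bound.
Master Theorem template: G(n) = a·G(n/b) + f(n).
Here: a=125, b=5, f(n)=4
Compute log_b(a) = log_5(125) = 3.
f(n) = 4 = O(n^(3-ε)) with ε = 3. Case 1: G(n) = Θ(n^log_b(a)) = Θ(n^3).

Case 1: G(n) = Θ(n^3)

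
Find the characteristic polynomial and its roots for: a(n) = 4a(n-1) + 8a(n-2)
Substitute a(n) = rⁿ and divide through by rⁿ⁻²: r² - 4r - 8 = 0
Discriminant: 4² + 4·8 = 48, not a perfect square, so by the quadratic formula r = (4 ± √48)/2.
General solution: a(n) = A·r₁ⁿ + B·r₂ⁿ where r₁,r₂ = (4 ± √48)/2

Characteristic: r² - 4r - 8 = 0, Roots: r = (4 ± √48)/2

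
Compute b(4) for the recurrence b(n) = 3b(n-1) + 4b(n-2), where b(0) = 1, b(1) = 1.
Computing the sequence terms:
1, 1, 7, 25, 103

103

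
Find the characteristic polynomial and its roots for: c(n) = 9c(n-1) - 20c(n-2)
Substitute c(n) = rⁿ and divide through by rⁿ⁻²: r² - 9r + 20 = 0
Factor: (r - 4)(r - 5) = 0, so r = 4, 5.
General solution: c(n) = A·4ⁿ + B·5ⁿ

Characteristic: r² - 9r + 20 = 0, Roots: r = 4, 5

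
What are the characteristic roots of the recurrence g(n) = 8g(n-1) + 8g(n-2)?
Substitute g(n) = rⁿ and divide through by rⁿ⁻²: r² - 8r - 8 = 0
Discriminant: 8² + 4·8 = 96, not a perfect square, so by the quadratic formula r = (8 ± √96)/2.
General solution: g(n) = A·r₁ⁿ + B·r₂ⁿ where r₁,r₂ = (8 ± √96)/2

Characteristic: r² - 8r - 8 = 0, Roots: r = (8 ± √96)/2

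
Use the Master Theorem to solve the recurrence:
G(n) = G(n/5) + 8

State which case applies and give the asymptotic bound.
Master Theorem template: G(n) = a·G(n/b) + f(n).
Here: a=1, b=5, f(n)=8
Compute log_b(a) = log_5(1) = 0.
f(n) = 8 = Θ(1). Case 2: G(n) = Θ(log n).

Case 2: G(n) = Θ(log n)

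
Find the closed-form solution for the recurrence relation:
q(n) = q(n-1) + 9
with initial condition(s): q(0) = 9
Recurrence: q(n) = q(n-1) + 9, initial: q(0) = 9.
Each step adds 9, so q(n) = q(0) + 9n = 9n + 9.

q(n) = 9n + 9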